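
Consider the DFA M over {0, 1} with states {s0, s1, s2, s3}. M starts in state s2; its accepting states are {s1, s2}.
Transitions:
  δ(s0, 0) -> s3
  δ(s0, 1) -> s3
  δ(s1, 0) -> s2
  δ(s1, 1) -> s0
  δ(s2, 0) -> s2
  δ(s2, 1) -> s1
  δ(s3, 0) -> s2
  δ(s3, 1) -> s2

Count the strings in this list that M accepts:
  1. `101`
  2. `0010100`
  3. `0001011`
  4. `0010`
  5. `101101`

`101`: accepted
`0010100`: accepted
`0001011`: rejected
`0010`: accepted
`101101`: accepted

4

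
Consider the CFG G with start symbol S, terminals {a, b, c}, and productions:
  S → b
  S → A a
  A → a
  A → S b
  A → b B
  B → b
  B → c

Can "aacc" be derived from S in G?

no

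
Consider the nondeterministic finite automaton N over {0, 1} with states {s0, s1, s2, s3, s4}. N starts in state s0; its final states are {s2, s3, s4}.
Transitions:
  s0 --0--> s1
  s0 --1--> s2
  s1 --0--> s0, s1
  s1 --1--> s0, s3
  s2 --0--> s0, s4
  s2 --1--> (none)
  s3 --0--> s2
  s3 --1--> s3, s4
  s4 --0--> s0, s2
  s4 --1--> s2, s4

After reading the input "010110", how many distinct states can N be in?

Start: {s0}
read 0: {s1}
read 1: {s0, s3}
read 0: {s1, s2}
read 1: {s0, s3}
read 1: {s2, s3, s4}
read 0: {s0, s2, s4}
Final reachable set {s0, s2, s4} has 3 states.

3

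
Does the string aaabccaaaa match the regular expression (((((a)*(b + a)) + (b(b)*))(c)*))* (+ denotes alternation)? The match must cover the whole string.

yes

Split into 8 pieces a · a · a · bcc · a · a · a · a; each matches ((((a)*(b+a))+(b(b)*))(c)*).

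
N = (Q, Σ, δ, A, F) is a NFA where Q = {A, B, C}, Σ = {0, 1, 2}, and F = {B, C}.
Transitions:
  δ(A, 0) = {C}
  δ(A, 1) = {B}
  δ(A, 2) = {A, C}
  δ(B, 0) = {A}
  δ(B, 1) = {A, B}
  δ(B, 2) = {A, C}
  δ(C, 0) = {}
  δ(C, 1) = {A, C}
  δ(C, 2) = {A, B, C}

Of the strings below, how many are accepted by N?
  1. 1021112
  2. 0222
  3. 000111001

2

1021112: accepted
0222: accepted
000111001: rejected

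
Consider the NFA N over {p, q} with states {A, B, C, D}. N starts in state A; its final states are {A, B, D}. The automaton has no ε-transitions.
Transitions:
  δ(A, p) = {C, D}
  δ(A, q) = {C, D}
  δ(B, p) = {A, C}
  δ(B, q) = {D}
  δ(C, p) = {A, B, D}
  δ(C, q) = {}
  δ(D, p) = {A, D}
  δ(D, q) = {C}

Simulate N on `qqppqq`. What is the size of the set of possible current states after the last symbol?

1

Start: {A}
read q: {C, D}
read q: {C}
read p: {A, B, D}
read p: {A, C, D}
read q: {C, D}
read q: {C}
Final reachable set {C} has 1 state.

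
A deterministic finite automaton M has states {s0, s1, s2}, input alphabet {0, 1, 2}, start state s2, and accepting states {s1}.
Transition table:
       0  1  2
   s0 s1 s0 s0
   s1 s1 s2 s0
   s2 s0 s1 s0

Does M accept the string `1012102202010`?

rejected

s2 --1--> s1
s1 --0--> s1
s1 --1--> s2
s2 --2--> s0
s0 --1--> s0
s0 --0--> s1
s1 --2--> s0
s0 --2--> s0
s0 --0--> s1
s1 --2--> s0
s0 --0--> s1
s1 --1--> s2
s2 --0--> s0
End in state s0, which is not an accepting state.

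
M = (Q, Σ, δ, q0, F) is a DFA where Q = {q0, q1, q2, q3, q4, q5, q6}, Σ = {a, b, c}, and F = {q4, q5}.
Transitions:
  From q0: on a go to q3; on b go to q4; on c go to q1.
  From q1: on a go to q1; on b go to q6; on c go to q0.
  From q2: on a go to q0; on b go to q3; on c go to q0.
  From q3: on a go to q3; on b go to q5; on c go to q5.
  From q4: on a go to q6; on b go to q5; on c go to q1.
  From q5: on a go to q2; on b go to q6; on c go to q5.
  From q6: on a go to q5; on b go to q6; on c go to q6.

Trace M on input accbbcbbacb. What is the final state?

q6

q0 --a--> q3
q3 --c--> q5
q5 --c--> q5
q5 --b--> q6
q6 --b--> q6
q6 --c--> q6
q6 --b--> q6
q6 --b--> q6
q6 --a--> q5
q5 --c--> q5
q5 --b--> q6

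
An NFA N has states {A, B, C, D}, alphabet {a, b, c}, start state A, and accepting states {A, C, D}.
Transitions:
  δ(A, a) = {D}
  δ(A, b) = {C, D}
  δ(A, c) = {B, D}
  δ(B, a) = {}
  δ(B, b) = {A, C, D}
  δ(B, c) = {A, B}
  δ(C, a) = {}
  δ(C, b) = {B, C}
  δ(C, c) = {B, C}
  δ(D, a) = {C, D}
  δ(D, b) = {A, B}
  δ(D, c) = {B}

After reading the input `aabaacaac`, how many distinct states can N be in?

Start: {A}
read a: {D}
read a: {C, D}
read b: {A, B, C}
read a: {D}
read a: {C, D}
read c: {B, C}
read a: {}
The reachable set is empty and stays empty for the remaining 2 symbols.
Final reachable set {} has 0 states.

0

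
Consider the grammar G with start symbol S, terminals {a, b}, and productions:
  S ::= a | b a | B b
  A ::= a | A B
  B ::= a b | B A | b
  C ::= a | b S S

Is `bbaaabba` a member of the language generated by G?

no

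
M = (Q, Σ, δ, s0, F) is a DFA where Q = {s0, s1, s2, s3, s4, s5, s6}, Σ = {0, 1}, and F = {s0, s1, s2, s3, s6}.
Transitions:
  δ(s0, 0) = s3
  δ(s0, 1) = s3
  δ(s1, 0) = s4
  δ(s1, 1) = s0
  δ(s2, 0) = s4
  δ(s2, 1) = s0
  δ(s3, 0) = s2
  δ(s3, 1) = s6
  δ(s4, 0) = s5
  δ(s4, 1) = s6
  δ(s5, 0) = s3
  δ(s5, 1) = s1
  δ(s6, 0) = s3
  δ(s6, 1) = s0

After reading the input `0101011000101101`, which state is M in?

s6

s0 --0--> s3
s3 --1--> s6
s6 --0--> s3
s3 --1--> s6
s6 --0--> s3
s3 --1--> s6
s6 --1--> s0
s0 --0--> s3
s3 --0--> s2
s2 --0--> s4
s4 --1--> s6
s6 --0--> s3
s3 --1--> s6
s6 --1--> s0
s0 --0--> s3
s3 --1--> s6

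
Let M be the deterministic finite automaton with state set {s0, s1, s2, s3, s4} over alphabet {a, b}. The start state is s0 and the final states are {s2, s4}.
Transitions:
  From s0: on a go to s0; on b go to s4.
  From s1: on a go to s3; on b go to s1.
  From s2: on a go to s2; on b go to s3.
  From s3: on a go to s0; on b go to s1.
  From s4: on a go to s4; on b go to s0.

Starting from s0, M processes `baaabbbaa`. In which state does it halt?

s0 --b--> s4
s4 --a--> s4
s4 --a--> s4
s4 --a--> s4
s4 --b--> s0
s0 --b--> s4
s4 --b--> s0
s0 --a--> s0
s0 --a--> s0

s0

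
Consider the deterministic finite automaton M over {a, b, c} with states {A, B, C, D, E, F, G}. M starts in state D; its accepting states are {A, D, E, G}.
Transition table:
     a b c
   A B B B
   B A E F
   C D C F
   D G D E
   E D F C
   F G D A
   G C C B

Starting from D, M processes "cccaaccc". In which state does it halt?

D --c--> E
E --c--> C
C --c--> F
F --a--> G
G --a--> C
C --c--> F
F --c--> A
A --c--> B

B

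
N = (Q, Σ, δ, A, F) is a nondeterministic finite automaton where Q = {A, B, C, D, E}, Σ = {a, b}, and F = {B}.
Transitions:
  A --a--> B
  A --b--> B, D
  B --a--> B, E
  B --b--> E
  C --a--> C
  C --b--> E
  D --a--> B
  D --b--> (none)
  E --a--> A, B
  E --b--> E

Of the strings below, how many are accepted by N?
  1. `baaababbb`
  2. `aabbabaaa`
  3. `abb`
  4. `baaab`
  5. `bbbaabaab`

`baaababbb`: rejected
`aabbabaaa`: accepted
`abb`: rejected
`baaab`: accepted
`bbbaabaab`: rejected

2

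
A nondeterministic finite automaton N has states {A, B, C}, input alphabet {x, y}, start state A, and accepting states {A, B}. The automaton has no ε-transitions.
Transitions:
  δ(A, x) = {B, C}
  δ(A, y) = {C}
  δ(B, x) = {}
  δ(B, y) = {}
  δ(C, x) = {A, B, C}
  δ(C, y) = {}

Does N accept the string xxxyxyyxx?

rejected

Start: {A}
read x: {B, C}
read x: {A, B, C}
read x: {A, B, C}
read y: {C}
read x: {A, B, C}
read y: {C}
read y: {}
The reachable set is empty and stays empty for the remaining 2 symbols.
Reachable ∩ accepting = {} — empty.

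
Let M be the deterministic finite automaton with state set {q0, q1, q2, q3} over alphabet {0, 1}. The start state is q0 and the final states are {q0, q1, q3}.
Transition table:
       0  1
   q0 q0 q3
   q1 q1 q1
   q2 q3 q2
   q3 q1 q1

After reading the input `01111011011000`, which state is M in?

q1

q0 --0--> q0
q0 --1--> q3
q3 --1--> q1
q1 --1--> q1
q1 --1--> q1
q1 --0--> q1
q1 --1--> q1
q1 --1--> q1
q1 --0--> q1
q1 --1--> q1
q1 --1--> q1
q1 --0--> q1
q1 --0--> q1
q1 --0--> q1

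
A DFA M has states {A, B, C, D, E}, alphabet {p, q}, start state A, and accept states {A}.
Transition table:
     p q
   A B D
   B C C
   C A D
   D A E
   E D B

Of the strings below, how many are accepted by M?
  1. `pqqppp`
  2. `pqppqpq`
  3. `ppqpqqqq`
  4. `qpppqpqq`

`pqqppp`: rejected
`pqppqpq`: rejected
`ppqpqqqq`: rejected
`qpppqpqq`: rejected

0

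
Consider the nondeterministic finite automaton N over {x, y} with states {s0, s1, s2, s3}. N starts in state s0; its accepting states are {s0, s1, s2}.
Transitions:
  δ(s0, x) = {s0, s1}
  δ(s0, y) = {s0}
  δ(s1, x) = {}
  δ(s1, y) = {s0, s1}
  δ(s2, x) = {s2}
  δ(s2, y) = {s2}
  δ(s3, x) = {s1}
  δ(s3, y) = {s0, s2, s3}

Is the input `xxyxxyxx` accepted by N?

accepted

Start: {s0}
read x: {s0, s1}
read x: {s0, s1}
read y: {s0, s1}
read x: {s0, s1}
read x: {s0, s1}
read y: {s0, s1}
read x: {s0, s1}
read x: {s0, s1}
Reachable ∩ accepting = {s0, s1} — nonempty.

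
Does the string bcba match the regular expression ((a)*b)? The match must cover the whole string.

No split of bcba into u·v has (a)* matching u and b matching v.

no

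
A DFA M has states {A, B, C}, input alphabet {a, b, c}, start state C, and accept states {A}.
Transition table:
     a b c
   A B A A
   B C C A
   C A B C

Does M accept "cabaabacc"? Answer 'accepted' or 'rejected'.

C --c--> C
C --a--> A
A --b--> A
A --a--> B
B --a--> C
C --b--> B
B --a--> C
C --c--> C
C --c--> C
End in state C, which is not an accepting state.

rejected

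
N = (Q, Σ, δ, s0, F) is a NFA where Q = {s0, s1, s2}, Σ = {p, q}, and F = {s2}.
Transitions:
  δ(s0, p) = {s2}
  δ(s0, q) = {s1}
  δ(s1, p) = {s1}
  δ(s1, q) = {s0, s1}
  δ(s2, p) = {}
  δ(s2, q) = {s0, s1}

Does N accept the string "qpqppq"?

Start: {s0}
read q: {s1}
read p: {s1}
read q: {s0, s1}
read p: {s1, s2}
read p: {s1}
read q: {s0, s1}
Reachable ∩ accepting = {} — empty.

rejected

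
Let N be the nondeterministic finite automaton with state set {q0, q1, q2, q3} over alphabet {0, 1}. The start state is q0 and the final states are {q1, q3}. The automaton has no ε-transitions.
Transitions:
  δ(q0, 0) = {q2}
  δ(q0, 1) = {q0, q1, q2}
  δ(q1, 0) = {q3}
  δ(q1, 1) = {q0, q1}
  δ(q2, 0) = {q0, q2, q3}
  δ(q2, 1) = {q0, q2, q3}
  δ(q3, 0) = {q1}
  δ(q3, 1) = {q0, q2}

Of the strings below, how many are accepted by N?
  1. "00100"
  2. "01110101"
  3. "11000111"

"00100": accepted
"01110101": accepted
"11000111": accepted

3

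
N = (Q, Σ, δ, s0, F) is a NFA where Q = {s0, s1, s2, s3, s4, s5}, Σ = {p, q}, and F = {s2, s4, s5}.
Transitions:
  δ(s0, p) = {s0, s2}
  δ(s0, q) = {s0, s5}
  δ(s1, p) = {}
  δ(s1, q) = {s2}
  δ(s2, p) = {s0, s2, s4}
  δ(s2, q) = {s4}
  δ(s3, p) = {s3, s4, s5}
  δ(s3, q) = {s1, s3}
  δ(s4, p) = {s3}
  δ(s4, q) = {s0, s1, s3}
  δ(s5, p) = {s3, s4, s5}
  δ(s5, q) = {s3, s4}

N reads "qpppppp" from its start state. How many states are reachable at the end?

Start: {s0}
read q: {s0, s5}
read p: {s0, s2, s3, s4, s5}
read p: {s0, s2, s3, s4, s5}
read p: {s0, s2, s3, s4, s5}
read p: {s0, s2, s3, s4, s5}
read p: {s0, s2, s3, s4, s5}
read p: {s0, s2, s3, s4, s5}
Final reachable set {s0, s2, s3, s4, s5} has 5 states.

5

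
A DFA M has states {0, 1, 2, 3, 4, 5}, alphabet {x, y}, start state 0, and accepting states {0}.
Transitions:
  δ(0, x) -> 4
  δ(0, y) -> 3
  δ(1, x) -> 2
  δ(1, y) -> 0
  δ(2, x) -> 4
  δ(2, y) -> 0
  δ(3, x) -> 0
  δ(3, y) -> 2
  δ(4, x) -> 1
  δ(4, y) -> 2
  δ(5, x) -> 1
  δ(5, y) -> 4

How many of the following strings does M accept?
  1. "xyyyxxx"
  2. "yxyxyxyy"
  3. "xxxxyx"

0

"xyyyxxx": rejected
"yxyxyxyy": rejected
"xxxxyx": rejected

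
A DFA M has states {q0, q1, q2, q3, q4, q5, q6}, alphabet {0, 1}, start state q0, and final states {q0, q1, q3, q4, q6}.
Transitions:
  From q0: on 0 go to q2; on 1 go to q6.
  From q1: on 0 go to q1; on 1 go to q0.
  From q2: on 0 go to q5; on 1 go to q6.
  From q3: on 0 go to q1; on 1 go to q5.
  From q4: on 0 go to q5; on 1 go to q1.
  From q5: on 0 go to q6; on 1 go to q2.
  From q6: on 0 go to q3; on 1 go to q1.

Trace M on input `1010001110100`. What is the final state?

q0 --1--> q6
q6 --0--> q3
q3 --1--> q5
q5 --0--> q6
q6 --0--> q3
q3 --0--> q1
q1 --1--> q0
q0 --1--> q6
q6 --1--> q1
q1 --0--> q1
q1 --1--> q0
q0 --0--> q2
q2 --0--> q5

q5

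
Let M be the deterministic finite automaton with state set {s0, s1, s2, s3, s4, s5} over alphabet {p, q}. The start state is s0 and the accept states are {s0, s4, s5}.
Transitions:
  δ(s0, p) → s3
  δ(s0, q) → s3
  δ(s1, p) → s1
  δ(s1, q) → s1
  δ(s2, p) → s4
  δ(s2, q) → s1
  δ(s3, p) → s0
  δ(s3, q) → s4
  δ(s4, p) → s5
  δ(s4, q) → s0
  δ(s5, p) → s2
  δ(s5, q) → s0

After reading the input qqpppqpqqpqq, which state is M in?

s0 --q--> s3
s3 --q--> s4
s4 --p--> s5
s5 --p--> s2
s2 --p--> s4
s4 --q--> s0
s0 --p--> s3
s3 --q--> s4
s4 --q--> s0
s0 --p--> s3
s3 --q--> s4
s4 --q--> s0

s0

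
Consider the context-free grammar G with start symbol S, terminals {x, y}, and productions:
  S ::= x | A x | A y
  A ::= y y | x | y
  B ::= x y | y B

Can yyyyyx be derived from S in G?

no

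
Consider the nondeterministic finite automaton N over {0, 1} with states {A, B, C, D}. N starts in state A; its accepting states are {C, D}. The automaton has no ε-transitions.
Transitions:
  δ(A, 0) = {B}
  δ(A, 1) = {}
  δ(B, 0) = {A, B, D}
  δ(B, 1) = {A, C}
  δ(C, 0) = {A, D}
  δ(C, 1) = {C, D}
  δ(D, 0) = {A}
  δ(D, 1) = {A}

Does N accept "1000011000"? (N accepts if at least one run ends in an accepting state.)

rejected

Start: {A}
read 1: {}
The reachable set is empty and stays empty for the remaining 9 symbols.
Reachable ∩ accepting = {} — empty.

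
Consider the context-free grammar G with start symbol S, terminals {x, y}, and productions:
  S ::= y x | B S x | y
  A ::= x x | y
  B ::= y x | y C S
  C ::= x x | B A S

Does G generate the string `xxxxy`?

no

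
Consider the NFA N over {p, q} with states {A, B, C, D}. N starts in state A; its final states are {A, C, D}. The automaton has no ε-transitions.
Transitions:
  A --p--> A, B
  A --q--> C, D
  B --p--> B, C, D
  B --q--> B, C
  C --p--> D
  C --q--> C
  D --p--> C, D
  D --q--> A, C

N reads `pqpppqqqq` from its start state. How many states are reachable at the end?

3

Start: {A}
read p: {A, B}
read q: {B, C, D}
read p: {B, C, D}
read p: {B, C, D}
read p: {B, C, D}
read q: {A, B, C}
read q: {B, C, D}
read q: {A, B, C}
read q: {B, C, D}
Final reachable set {B, C, D} has 3 states.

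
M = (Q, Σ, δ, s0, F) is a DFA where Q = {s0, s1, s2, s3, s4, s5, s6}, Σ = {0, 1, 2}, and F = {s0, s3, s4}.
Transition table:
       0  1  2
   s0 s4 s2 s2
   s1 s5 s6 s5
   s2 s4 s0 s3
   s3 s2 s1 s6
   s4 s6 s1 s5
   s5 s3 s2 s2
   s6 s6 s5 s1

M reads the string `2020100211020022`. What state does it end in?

s0 --2--> s2
s2 --0--> s4
s4 --2--> s5
s5 --0--> s3
s3 --1--> s1
s1 --0--> s5
s5 --0--> s3
s3 --2--> s6
s6 --1--> s5
s5 --1--> s2
s2 --0--> s4
s4 --2--> s5
s5 --0--> s3
s3 --0--> s2
s2 --2--> s3
s3 --2--> s6

s6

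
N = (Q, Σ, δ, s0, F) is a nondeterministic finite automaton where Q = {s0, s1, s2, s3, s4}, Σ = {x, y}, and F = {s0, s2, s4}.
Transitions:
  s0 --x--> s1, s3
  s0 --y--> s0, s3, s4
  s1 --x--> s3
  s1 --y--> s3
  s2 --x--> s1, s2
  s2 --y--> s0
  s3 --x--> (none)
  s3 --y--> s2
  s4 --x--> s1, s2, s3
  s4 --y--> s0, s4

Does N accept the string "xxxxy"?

Start: {s0}
read x: {s1, s3}
read x: {s3}
read x: {}
The reachable set is empty and stays empty for the remaining 2 symbols.
Reachable ∩ accepting = {} — empty.

rejected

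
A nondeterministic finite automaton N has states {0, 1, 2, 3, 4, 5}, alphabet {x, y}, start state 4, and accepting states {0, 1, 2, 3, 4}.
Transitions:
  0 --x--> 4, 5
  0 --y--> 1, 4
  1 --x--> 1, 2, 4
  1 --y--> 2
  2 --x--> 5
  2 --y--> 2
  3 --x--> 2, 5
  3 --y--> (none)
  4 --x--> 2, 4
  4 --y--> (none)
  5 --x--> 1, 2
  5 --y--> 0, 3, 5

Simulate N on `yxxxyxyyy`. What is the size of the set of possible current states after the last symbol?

0

Start: {4}
read y: {}
The reachable set is empty and stays empty for the remaining 8 symbols.
Final reachable set {} has 0 states.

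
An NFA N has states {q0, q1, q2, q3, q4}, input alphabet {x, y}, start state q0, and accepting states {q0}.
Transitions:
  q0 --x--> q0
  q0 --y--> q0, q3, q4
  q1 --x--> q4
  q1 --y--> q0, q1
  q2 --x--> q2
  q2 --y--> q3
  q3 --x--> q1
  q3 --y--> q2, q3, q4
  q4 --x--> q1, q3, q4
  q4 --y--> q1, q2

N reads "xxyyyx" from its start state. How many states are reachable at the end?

5

Start: {q0}
read x: {q0}
read x: {q0}
read y: {q0, q3, q4}
read y: {q0, q1, q2, q3, q4}
read y: {q0, q1, q2, q3, q4}
read x: {q0, q1, q2, q3, q4}
Final reachable set {q0, q1, q2, q3, q4} has 5 states.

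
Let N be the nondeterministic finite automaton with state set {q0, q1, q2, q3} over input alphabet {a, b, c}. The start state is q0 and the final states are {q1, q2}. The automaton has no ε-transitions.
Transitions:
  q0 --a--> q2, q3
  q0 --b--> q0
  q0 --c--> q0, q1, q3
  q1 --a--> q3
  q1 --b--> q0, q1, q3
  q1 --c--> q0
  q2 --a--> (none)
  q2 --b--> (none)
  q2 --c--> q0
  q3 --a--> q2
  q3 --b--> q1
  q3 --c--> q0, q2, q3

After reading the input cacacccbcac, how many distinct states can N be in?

Start: {q0}
read c: {q0, q1, q3}
read a: {q2, q3}
read c: {q0, q2, q3}
read a: {q2, q3}
read c: {q0, q2, q3}
read c: {q0, q1, q2, q3}
read c: {q0, q1, q2, q3}
read b: {q0, q1, q3}
read c: {q0, q1, q2, q3}
read a: {q2, q3}
read c: {q0, q2, q3}
Final reachable set {q0, q2, q3} has 3 states.

3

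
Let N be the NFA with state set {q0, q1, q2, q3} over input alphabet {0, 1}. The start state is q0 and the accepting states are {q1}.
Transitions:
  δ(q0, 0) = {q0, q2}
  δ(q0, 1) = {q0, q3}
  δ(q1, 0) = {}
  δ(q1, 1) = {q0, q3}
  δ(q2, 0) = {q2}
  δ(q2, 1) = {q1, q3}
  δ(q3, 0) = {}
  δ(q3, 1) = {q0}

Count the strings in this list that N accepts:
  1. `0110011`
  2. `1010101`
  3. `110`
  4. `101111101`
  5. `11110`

2

`0110011`: rejected
`1010101`: accepted
`110`: rejected
`101111101`: accepted
`11110`: rejected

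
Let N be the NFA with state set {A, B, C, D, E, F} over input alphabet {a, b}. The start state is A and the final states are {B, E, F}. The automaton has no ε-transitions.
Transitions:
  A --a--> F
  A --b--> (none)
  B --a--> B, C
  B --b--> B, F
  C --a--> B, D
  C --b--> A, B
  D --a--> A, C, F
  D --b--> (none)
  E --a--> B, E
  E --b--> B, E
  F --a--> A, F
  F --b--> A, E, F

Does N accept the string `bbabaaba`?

rejected

Start: {A}
read b: {}
The reachable set is empty and stays empty for the remaining 7 symbols.
Reachable ∩ accepting = {} — empty.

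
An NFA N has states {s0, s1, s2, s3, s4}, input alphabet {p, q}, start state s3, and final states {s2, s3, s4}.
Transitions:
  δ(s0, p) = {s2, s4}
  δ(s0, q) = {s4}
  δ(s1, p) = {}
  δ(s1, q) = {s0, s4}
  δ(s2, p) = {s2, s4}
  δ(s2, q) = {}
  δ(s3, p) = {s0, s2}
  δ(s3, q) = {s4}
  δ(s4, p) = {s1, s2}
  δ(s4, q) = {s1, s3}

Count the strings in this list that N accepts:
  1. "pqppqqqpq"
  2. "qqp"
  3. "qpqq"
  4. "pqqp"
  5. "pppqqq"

"pqppqqqpq": accepted
"qqp": accepted
"qpqq": accepted
"pqqp": accepted
"pppqqq": accepted

5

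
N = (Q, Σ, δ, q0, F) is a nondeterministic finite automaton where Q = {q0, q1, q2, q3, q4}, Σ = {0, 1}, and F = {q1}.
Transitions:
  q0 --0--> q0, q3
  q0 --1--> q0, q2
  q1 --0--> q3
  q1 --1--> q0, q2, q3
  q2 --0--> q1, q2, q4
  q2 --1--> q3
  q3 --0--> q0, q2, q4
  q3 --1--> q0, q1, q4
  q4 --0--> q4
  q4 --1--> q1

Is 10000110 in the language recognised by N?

Start: {q0}
read 1: {q0, q2}
read 0: {q0, q1, q2, q3, q4}
read 0: {q0, q1, q2, q3, q4}
read 0: {q0, q1, q2, q3, q4}
read 0: {q0, q1, q2, q3, q4}
read 1: {q0, q1, q2, q3, q4}
read 1: {q0, q1, q2, q3, q4}
read 0: {q0, q1, q2, q3, q4}
Reachable ∩ accepting = {q1} — nonempty.

accepted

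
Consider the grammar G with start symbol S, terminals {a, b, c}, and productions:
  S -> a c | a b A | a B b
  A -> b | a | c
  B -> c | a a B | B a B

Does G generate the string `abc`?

S ⇒ abA ⇒ abc

yes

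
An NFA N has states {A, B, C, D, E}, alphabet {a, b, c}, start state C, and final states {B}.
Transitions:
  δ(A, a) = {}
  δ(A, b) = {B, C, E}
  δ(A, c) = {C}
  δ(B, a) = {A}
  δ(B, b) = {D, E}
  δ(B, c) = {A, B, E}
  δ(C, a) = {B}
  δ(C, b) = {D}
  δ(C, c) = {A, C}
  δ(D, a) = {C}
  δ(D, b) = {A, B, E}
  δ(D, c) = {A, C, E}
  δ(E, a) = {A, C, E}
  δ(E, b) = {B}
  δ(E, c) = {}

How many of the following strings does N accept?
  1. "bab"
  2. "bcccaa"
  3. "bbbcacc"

"bab": rejected
"bcccaa": rejected
"bbbcacc": accepted

1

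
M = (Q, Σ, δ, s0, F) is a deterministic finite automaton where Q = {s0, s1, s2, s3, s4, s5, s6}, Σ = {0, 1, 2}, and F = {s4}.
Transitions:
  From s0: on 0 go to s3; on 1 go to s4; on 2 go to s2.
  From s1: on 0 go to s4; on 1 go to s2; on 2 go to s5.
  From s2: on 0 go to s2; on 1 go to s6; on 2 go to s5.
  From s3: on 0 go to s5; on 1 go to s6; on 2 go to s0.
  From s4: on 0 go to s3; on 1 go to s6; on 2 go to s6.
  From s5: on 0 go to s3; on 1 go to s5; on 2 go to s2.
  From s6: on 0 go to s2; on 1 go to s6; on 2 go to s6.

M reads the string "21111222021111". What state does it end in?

s5

s0 --2--> s2
s2 --1--> s6
s6 --1--> s6
s6 --1--> s6
s6 --1--> s6
s6 --2--> s6
s6 --2--> s6
s6 --2--> s6
s6 --0--> s2
s2 --2--> s5
s5 --1--> s5
s5 --1--> s5
s5 --1--> s5
s5 --1--> s5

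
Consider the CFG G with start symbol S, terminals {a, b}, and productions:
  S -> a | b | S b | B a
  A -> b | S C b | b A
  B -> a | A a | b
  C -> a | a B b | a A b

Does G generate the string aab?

yes

S ⇒ Sb ⇒ Bab ⇒ aab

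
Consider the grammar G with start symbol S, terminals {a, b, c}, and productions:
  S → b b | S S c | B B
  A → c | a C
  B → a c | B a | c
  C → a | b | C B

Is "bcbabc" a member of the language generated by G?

no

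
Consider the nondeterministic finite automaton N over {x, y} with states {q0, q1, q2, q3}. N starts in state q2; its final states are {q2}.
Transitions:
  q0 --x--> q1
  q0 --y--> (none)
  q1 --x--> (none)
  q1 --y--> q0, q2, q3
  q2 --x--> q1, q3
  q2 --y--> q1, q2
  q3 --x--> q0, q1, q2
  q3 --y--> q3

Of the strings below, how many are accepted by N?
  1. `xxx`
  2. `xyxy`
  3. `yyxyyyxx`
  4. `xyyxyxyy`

`xxx`: rejected
`xyxy`: accepted
`yyxyyyxx`: accepted
`xyyxyxyy`: accepted

3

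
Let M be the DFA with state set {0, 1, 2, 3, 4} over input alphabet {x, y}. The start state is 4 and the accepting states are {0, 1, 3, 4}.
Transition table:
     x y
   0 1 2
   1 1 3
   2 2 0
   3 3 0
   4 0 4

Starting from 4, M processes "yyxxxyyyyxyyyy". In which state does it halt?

4 --y--> 4
4 --y--> 4
4 --x--> 0
0 --x--> 1
1 --x--> 1
1 --y--> 3
3 --y--> 0
0 --y--> 2
2 --y--> 0
0 --x--> 1
1 --y--> 3
3 --y--> 0
0 --y--> 2
2 --y--> 0

0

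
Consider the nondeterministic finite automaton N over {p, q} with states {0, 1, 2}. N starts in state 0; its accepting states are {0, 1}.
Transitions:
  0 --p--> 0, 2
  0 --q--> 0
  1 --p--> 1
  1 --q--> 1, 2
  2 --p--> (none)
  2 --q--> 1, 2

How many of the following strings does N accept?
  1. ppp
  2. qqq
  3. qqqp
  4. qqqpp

4

ppp: accepted
qqq: accepted
qqqp: accepted
qqqpp: accepted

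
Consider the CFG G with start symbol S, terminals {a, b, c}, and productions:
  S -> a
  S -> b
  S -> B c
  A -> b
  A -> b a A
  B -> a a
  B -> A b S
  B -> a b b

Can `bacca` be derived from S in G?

no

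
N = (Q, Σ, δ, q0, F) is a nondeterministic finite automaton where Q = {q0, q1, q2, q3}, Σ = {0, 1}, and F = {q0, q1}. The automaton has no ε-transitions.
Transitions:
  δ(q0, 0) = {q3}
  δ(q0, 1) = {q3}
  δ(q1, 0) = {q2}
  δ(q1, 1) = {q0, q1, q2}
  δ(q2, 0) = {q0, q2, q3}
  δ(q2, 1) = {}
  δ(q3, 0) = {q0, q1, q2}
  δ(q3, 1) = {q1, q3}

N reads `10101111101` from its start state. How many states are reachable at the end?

Start: {q0}
read 1: {q3}
read 0: {q0, q1, q2}
read 1: {q0, q1, q2, q3}
read 0: {q0, q1, q2, q3}
read 1: {q0, q1, q2, q3}
read 1: {q0, q1, q2, q3}
read 1: {q0, q1, q2, q3}
read 1: {q0, q1, q2, q3}
read 1: {q0, q1, q2, q3}
read 0: {q0, q1, q2, q3}
read 1: {q0, q1, q2, q3}
Final reachable set {q0, q1, q2, q3} has 4 states.

4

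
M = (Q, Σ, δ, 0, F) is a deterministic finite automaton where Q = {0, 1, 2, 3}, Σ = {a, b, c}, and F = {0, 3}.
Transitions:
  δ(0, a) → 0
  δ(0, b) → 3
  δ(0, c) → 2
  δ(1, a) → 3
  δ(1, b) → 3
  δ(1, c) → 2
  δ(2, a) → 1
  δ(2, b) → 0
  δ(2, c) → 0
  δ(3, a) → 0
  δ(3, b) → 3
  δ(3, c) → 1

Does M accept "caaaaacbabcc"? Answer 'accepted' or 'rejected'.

0 --c--> 2
2 --a--> 1
1 --a--> 3
3 --a--> 0
0 --a--> 0
0 --a--> 0
0 --c--> 2
2 --b--> 0
0 --a--> 0
0 --b--> 3
3 --c--> 1
1 --c--> 2
End in state 2, which is not an accepting state.

rejected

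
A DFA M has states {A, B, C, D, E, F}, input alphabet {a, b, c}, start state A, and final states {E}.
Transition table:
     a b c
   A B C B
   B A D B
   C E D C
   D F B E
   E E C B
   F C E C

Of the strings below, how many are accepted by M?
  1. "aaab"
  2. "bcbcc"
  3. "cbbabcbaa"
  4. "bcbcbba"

0

"aaab": rejected
"bcbcc": rejected
"cbbabcbaa": rejected
"bcbcbba": rejected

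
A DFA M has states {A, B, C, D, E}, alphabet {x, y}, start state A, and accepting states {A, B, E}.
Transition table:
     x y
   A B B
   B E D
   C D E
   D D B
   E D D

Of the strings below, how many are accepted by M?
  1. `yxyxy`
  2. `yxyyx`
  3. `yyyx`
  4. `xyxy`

4

`yxyxy`: accepted
`yxyyx`: accepted
`yyyx`: accepted
`xyxy`: accepted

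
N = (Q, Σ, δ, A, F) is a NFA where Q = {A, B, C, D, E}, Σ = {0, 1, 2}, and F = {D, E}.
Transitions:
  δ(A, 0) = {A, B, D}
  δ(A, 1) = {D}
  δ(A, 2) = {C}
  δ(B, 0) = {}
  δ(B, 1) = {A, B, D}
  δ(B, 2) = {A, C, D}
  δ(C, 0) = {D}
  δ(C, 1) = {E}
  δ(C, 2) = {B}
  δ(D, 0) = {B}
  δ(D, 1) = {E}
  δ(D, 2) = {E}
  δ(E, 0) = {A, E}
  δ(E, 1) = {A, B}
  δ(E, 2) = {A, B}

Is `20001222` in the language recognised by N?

Start: {A}
read 2: {C}
read 0: {D}
read 0: {B}
read 0: {}
The reachable set is empty and stays empty for the remaining 4 symbols.
Reachable ∩ accepting = {} — empty.

rejected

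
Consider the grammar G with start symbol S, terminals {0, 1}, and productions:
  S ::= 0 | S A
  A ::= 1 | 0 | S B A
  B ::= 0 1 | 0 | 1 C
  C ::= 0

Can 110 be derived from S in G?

no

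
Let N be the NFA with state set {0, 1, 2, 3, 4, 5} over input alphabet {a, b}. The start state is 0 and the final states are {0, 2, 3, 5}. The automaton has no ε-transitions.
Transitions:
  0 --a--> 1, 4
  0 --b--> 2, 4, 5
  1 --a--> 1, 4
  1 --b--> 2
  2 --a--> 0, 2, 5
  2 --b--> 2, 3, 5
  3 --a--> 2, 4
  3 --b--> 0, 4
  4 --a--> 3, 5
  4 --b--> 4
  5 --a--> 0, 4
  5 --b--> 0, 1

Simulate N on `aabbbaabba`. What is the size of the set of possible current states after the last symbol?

6

Start: {0}
read a: {1, 4}
read a: {1, 3, 4, 5}
read b: {0, 1, 2, 4}
read b: {2, 3, 4, 5}
read b: {0, 1, 2, 3, 4, 5}
read a: {0, 1, 2, 3, 4, 5}
read a: {0, 1, 2, 3, 4, 5}
read b: {0, 1, 2, 3, 4, 5}
read b: {0, 1, 2, 3, 4, 5}
read a: {0, 1, 2, 3, 4, 5}
Final reachable set {0, 1, 2, 3, 4, 5} has 6 states.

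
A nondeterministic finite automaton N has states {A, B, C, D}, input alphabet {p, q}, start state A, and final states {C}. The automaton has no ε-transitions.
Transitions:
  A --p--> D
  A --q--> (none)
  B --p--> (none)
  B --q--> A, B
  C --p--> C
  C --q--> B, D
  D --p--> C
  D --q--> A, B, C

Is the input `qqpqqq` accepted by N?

Start: {A}
read q: {}
The reachable set is empty and stays empty for the remaining 5 symbols.
Reachable ∩ accepting = {} — empty.

rejected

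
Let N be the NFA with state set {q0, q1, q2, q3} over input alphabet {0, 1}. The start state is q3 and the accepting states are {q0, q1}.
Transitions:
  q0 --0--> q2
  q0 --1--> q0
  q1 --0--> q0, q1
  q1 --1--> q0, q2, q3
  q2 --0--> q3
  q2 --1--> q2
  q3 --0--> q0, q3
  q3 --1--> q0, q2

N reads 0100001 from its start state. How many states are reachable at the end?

Start: {q3}
read 0: {q0, q3}
read 1: {q0, q2}
read 0: {q2, q3}
read 0: {q0, q3}
read 0: {q0, q2, q3}
read 0: {q0, q2, q3}
read 1: {q0, q2}
Final reachable set {q0, q2} has 2 states.

2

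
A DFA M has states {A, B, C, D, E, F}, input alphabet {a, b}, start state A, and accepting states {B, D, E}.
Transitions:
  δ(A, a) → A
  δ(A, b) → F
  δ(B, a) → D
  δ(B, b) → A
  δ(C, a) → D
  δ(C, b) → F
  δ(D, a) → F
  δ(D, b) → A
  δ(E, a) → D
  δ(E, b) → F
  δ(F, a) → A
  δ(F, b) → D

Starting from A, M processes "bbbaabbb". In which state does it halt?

A

A --b--> F
F --b--> D
D --b--> A
A --a--> A
A --a--> A
A --b--> F
F --b--> D
D --b--> A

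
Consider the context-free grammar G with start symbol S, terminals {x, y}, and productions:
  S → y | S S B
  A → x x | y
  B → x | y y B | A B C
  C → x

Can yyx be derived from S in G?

yes

S ⇒ SSB ⇒ ySB ⇒ yyB ⇒ yyx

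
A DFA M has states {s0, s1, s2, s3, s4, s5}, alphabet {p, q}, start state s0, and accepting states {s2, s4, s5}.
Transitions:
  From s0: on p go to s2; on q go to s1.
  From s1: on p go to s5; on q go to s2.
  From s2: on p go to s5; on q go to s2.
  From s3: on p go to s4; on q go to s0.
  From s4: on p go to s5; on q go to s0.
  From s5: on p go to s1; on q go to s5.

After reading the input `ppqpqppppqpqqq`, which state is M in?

s0 --p--> s2
s2 --p--> s5
s5 --q--> s5
s5 --p--> s1
s1 --q--> s2
s2 --p--> s5
s5 --p--> s1
s1 --p--> s5
s5 --p--> s1
s1 --q--> s2
s2 --p--> s5
s5 --q--> s5
s5 --q--> s5
s5 --q--> s5

s5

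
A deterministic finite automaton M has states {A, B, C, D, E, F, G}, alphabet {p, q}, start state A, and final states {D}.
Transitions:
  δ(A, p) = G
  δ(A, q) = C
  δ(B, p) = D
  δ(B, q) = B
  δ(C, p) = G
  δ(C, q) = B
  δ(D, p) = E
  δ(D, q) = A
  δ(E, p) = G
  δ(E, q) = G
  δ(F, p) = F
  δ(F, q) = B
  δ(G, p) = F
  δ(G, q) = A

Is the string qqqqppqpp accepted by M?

rejected

A --q--> C
C --q--> B
B --q--> B
B --q--> B
B --p--> D
D --p--> E
E --q--> G
G --p--> F
F --p--> F
End in state F, which is not an accepting state.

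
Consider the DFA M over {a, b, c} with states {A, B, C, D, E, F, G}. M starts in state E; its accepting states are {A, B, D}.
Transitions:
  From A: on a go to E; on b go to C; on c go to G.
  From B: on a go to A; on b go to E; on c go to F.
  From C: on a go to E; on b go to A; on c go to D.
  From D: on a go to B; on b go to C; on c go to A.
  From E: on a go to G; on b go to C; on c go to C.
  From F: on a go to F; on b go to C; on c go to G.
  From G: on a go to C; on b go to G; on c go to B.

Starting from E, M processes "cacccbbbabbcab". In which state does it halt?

E --c--> C
C --a--> E
E --c--> C
C --c--> D
D --c--> A
A --b--> C
C --b--> A
A --b--> C
C --a--> E
E --b--> C
C --b--> A
A --c--> G
G --a--> C
C --b--> A

A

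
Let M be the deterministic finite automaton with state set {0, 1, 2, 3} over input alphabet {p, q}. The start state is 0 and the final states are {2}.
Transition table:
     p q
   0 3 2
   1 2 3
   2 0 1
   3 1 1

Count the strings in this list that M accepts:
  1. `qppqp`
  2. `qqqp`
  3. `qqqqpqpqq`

1

`qppqp`: accepted
`qqqp`: rejected
`qqqqpqpqq`: rejected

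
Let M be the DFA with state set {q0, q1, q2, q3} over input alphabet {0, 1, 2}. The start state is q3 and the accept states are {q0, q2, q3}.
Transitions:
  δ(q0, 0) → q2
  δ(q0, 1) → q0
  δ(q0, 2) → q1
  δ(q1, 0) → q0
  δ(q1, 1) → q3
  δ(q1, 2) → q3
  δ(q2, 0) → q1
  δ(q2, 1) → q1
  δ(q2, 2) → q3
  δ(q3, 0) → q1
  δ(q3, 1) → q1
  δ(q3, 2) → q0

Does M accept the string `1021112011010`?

q3 --1--> q1
q1 --0--> q0
q0 --2--> q1
q1 --1--> q3
q3 --1--> q1
q1 --1--> q3
q3 --2--> q0
q0 --0--> q2
q2 --1--> q1
q1 --1--> q3
q3 --0--> q1
q1 --1--> q3
q3 --0--> q1
End in state q1, which is not an accepting state.

rejected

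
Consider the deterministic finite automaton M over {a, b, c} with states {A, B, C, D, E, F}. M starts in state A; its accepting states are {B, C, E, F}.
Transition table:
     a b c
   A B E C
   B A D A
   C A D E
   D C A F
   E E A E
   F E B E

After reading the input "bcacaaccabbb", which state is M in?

A

A --b--> E
E --c--> E
E --a--> E
E --c--> E
E --a--> E
E --a--> E
E --c--> E
E --c--> E
E --a--> E
E --b--> A
A --b--> E
E --b--> A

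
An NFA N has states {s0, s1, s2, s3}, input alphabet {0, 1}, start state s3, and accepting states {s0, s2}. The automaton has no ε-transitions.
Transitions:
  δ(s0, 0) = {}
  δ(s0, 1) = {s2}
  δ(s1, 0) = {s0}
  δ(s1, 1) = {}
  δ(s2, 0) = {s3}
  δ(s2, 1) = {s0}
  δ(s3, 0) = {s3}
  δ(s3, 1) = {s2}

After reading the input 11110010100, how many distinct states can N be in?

0

Start: {s3}
read 1: {s2}
read 1: {s0}
read 1: {s2}
read 1: {s0}
read 0: {}
The reachable set is empty and stays empty for the remaining 6 symbols.
Final reachable set {} has 0 states.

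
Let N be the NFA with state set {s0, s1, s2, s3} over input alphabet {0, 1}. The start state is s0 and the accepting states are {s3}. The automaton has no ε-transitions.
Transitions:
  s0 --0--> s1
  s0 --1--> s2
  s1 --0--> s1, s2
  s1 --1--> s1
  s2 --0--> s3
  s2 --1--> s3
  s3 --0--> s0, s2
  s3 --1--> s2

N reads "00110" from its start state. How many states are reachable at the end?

3

Start: {s0}
read 0: {s1}
read 0: {s1, s2}
read 1: {s1, s3}
read 1: {s1, s2}
read 0: {s1, s2, s3}
Final reachable set {s1, s2, s3} has 3 states.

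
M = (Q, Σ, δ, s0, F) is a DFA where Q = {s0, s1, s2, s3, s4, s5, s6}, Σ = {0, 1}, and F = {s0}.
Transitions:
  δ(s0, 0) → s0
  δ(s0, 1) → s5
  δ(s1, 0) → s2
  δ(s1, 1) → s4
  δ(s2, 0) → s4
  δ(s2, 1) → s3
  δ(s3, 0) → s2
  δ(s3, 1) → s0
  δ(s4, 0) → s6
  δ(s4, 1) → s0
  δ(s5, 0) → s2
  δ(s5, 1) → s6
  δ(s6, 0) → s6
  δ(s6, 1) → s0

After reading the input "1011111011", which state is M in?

s6

s0 --1--> s5
s5 --0--> s2
s2 --1--> s3
s3 --1--> s0
s0 --1--> s5
s5 --1--> s6
s6 --1--> s0
s0 --0--> s0
s0 --1--> s5
s5 --1--> s6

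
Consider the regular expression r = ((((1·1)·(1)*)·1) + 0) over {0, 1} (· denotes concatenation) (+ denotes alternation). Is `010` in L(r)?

no

Neither (((1·1)·(1)*)·1) nor 0 matches 010.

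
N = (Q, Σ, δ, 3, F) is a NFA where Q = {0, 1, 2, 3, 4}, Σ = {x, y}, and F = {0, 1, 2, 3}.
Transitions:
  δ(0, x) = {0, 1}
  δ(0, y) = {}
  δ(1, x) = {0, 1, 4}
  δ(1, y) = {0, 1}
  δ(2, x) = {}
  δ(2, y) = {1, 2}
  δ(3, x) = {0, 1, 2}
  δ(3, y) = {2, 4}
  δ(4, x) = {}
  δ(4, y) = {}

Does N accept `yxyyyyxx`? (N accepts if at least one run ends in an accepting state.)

Start: {3}
read y: {2, 4}
read x: {}
The reachable set is empty and stays empty for the remaining 6 symbols.
Reachable ∩ accepting = {} — empty.

rejected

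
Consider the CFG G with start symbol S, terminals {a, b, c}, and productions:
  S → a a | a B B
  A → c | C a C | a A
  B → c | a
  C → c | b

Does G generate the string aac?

S ⇒ aBB ⇒ aaB ⇒ aac

yes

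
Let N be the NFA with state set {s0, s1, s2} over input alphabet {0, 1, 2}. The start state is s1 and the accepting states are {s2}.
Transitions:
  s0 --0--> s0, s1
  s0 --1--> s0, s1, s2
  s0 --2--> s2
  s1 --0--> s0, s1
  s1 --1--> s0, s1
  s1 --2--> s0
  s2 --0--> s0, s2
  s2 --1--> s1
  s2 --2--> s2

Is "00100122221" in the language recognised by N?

Start: {s1}
read 0: {s0, s1}
read 0: {s0, s1}
read 1: {s0, s1, s2}
read 0: {s0, s1, s2}
read 0: {s0, s1, s2}
read 1: {s0, s1, s2}
read 2: {s0, s2}
read 2: {s2}
read 2: {s2}
read 2: {s2}
read 1: {s1}
Reachable ∩ accepting = {} — empty.

rejected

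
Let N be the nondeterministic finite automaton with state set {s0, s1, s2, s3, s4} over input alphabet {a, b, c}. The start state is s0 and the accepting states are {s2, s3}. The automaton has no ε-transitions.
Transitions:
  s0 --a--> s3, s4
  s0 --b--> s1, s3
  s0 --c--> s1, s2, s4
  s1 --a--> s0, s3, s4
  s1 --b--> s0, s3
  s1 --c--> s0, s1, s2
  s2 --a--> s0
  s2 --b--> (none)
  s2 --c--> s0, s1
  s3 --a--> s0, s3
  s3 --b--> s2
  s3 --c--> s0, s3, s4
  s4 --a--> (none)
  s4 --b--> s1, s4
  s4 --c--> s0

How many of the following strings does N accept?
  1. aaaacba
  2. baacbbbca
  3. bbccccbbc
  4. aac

4

aaaacba: accepted
baacbbbca: accepted
bbccccbbc: accepted
aac: accepted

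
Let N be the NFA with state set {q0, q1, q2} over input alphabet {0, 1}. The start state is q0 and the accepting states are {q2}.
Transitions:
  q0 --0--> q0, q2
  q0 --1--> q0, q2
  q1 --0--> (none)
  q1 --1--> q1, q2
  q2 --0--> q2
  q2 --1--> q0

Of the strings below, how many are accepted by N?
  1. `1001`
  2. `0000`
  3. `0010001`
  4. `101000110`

`1001`: accepted
`0000`: accepted
`0010001`: accepted
`101000110`: accepted

4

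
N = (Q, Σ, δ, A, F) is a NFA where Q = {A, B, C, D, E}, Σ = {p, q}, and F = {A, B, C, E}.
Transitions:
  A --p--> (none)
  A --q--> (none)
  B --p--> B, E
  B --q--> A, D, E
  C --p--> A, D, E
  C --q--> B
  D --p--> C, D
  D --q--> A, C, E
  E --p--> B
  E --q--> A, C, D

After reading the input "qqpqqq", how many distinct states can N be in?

0

Start: {A}
read q: {}
The reachable set is empty and stays empty for the remaining 5 symbols.
Final reachable set {} has 0 states.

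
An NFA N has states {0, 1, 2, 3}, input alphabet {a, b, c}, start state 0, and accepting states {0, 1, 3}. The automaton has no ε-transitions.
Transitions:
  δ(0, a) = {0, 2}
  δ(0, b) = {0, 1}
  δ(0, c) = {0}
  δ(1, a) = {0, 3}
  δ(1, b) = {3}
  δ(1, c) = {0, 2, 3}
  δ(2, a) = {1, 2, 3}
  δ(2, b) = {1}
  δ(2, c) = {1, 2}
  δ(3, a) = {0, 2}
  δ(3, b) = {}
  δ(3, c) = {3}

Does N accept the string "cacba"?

Start: {0}
read c: {0}
read a: {0, 2}
read c: {0, 1, 2}
read b: {0, 1, 3}
read a: {0, 2, 3}
Reachable ∩ accepting = {0, 3} — nonempty.

accepted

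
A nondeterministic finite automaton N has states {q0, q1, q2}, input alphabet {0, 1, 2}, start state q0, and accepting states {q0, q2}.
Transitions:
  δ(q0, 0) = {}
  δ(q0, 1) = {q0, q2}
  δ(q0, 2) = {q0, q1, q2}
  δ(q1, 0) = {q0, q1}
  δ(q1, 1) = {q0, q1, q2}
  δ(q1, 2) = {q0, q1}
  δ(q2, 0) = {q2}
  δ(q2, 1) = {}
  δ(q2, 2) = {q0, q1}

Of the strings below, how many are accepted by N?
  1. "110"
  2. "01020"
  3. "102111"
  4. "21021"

3

"110": accepted
"01020": rejected
"102111": accepted
"21021": accepted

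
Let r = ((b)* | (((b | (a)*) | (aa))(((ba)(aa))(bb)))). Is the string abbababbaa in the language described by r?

no

Neither (b)* nor (((b|(a)*)|(aa))(((ba)(aa))(bb))) matches abbababbaa.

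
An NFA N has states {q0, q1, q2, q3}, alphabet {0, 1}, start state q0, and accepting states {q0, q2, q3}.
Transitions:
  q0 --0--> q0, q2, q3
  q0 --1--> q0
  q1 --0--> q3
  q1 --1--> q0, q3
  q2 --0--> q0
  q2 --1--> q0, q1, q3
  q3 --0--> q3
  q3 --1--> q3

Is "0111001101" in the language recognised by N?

Start: {q0}
read 0: {q0, q2, q3}
read 1: {q0, q1, q3}
read 1: {q0, q3}
read 1: {q0, q3}
read 0: {q0, q2, q3}
read 0: {q0, q2, q3}
read 1: {q0, q1, q3}
read 1: {q0, q3}
read 0: {q0, q2, q3}
read 1: {q0, q1, q3}
Reachable ∩ accepting = {q0, q3} — nonempty.

accepted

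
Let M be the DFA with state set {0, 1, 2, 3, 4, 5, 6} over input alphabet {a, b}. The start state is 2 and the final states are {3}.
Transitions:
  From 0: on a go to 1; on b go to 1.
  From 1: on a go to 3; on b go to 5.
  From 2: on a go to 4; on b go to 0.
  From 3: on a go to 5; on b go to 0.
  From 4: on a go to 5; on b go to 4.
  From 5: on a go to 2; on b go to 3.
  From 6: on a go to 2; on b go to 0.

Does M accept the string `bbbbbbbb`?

2 --b--> 0
0 --b--> 1
1 --b--> 5
5 --b--> 3
3 --b--> 0
0 --b--> 1
1 --b--> 5
5 --b--> 3
End in state 3, which is an accepting state.

accepted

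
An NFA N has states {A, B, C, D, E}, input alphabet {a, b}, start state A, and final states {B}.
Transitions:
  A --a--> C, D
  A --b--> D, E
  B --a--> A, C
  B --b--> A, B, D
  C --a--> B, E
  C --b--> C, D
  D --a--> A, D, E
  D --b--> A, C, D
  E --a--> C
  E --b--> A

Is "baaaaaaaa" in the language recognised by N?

Start: {A}
read b: {D, E}
read a: {A, C, D, E}
read a: {A, B, C, D, E}
read a: {A, B, C, D, E}
read a: {A, B, C, D, E}
read a: {A, B, C, D, E}
read a: {A, B, C, D, E}
read a: {A, B, C, D, E}
read a: {A, B, C, D, E}
Reachable ∩ accepting = {B} — nonempty.

accepted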